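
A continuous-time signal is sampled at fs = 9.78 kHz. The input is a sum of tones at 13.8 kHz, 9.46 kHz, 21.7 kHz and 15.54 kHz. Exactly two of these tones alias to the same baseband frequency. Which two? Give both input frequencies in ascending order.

fs/2 = 4.89 kHz.
13.8 kHz mod fs = 4.02 kHz.
4.02 kHz ≤ fs/2 = 4.89 kHz, appears at 4.02 kHz.
9.46 kHz > fs/2 = 4.89 kHz, folds to fs − 9.46 kHz = 0.32 kHz.
21.7 kHz mod fs = 2.14 kHz.
2.14 kHz ≤ fs/2 = 4.89 kHz, appears at 2.14 kHz.
15.54 kHz mod fs = 5.76 kHz.
5.76 kHz > fs/2 = 4.89 kHz, folds to fs − 5.76 kHz = 4.02 kHz.
13.8 kHz and 15.54 kHz both map to 4.02 kHz.

13.8 kHz, 15.54 kHz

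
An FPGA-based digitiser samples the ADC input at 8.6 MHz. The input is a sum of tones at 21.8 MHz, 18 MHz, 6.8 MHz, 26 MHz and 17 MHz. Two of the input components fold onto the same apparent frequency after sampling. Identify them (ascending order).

fs/2 = 4.3 MHz.
21.8 MHz mod fs = 4.6 MHz.
4.6 MHz > fs/2 = 4.3 MHz, folds to fs − 4.6 MHz = 4 MHz.
18 MHz mod fs = 0.8 MHz.
0.8 MHz ≤ fs/2 = 4.3 MHz, appears at 0.8 MHz.
6.8 MHz > fs/2 = 4.3 MHz, folds to fs − 6.8 MHz = 1.8 MHz.
26 MHz mod fs = 0.2 MHz.
0.2 MHz ≤ fs/2 = 4.3 MHz, appears at 0.2 MHz.
17 MHz mod fs = 8.4 MHz.
8.4 MHz > fs/2 = 4.3 MHz, folds to fs − 8.4 MHz = 0.2 MHz.
17 MHz and 26 MHz both map to 0.2 MHz.

17 MHz, 26 MHz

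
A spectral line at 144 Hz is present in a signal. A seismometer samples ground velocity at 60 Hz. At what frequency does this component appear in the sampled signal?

24 Hz

144 Hz mod fs = 24 Hz.
24 Hz ≤ fs/2 = 30 Hz, appears at 24 Hz.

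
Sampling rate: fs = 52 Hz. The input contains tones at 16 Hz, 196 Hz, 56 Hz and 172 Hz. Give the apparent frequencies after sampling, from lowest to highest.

4 Hz, 12 Hz, 16 Hz

fs/2 = 26 Hz.
16 Hz ≤ fs/2 = 26 Hz, passes unchanged.
196 Hz mod fs = 40 Hz.
40 Hz > fs/2 = 26 Hz, folds to fs − 40 Hz = 12 Hz.
56 Hz mod fs = 4 Hz.
4 Hz ≤ fs/2 = 26 Hz, appears at 4 Hz.
172 Hz mod fs = 16 Hz.
16 Hz ≤ fs/2 = 26 Hz, appears at 16 Hz.
Distinct values: {4 Hz, 12 Hz, 16 Hz}.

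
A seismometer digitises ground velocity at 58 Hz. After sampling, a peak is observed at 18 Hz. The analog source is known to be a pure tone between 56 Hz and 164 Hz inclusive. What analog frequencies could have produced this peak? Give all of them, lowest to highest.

76 Hz, 98 Hz, 134 Hz, 156 Hz

Frequencies that alias to 18 Hz are k·fs ± 18 Hz for integer k ≥ 0.
k=0: 18 Hz.
k=1: 40 Hz, 76 Hz.
k=2: 98 Hz, 134 Hz.
k=3: 156 Hz, 192 Hz.
k=4: 214 Hz, 250 Hz.
Within [56 Hz, 164 Hz]: 76 Hz, 98 Hz, 134 Hz, 156 Hz.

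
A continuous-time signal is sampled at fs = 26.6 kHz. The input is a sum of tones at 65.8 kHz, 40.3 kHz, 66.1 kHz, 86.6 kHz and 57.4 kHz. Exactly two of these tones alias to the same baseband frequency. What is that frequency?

fs/2 = 13.3 kHz.
65.8 kHz mod fs = 12.6 kHz.
12.6 kHz ≤ fs/2 = 13.3 kHz, appears at 12.6 kHz.
40.3 kHz mod fs = 13.7 kHz.
13.7 kHz > fs/2 = 13.3 kHz, folds to fs − 13.7 kHz = 12.9 kHz.
66.1 kHz mod fs = 12.9 kHz.
12.9 kHz ≤ fs/2 = 13.3 kHz, appears at 12.9 kHz.
86.6 kHz mod fs = 6.8 kHz.
6.8 kHz ≤ fs/2 = 13.3 kHz, appears at 6.8 kHz.
57.4 kHz mod fs = 4.2 kHz.
4.2 kHz ≤ fs/2 = 13.3 kHz, appears at 4.2 kHz.
40.3 kHz and 66.1 kHz both map to 12.9 kHz.

12.9 kHz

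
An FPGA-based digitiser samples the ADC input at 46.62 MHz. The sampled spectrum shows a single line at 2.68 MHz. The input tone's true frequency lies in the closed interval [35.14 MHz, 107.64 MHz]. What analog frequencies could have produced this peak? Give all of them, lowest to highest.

Frequencies that alias to 2.68 MHz are k·fs ± 2.68 MHz for integer k ≥ 0.
k=0: 2.68 MHz.
k=1: 43.94 MHz, 49.3 MHz.
k=2: 90.56 MHz, 95.92 MHz.
k=3: 137.18 MHz, 142.54 MHz.
Within [35.14 MHz, 107.64 MHz]: 43.94 MHz, 49.3 MHz, 90.56 MHz, 95.92 MHz.

43.94 MHz, 49.3 MHz, 90.56 MHz, 95.92 MHz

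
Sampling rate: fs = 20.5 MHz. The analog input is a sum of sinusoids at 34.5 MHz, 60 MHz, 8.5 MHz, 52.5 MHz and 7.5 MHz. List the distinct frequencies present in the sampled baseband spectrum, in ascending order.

1.5 MHz, 6.5 MHz, 7.5 MHz, 8.5 MHz, 9 MHz

fs/2 = 10.25 MHz.
34.5 MHz mod fs = 14 MHz.
14 MHz > fs/2 = 10.25 MHz, folds to fs − 14 MHz = 6.5 MHz.
60 MHz mod fs = 19 MHz.
19 MHz > fs/2 = 10.25 MHz, folds to fs − 19 MHz = 1.5 MHz.
8.5 MHz ≤ fs/2 = 10.25 MHz, passes unchanged.
52.5 MHz mod fs = 11.5 MHz.
11.5 MHz > fs/2 = 10.25 MHz, folds to fs − 11.5 MHz = 9 MHz.
7.5 MHz ≤ fs/2 = 10.25 MHz, passes unchanged.
Distinct values: {1.5 MHz, 6.5 MHz, 7.5 MHz, 8.5 MHz, 9 MHz}.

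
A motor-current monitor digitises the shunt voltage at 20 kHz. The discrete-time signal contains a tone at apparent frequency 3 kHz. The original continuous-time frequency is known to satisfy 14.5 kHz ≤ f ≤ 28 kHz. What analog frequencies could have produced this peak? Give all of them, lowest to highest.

Frequencies that alias to 3 kHz are k·fs ± 3 kHz for integer k ≥ 0.
k=0: 3 kHz.
k=1: 17 kHz, 23 kHz.
k=2: 37 kHz, 43 kHz.
Within [14.5 kHz, 28 kHz]: 17 kHz, 23 kHz.

17 kHz, 23 kHz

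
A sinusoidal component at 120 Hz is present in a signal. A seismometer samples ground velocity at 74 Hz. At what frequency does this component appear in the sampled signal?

120 Hz mod fs = 46 Hz.
46 Hz > fs/2 = 37 Hz, folds to fs − 46 Hz = 28 Hz.

28 Hz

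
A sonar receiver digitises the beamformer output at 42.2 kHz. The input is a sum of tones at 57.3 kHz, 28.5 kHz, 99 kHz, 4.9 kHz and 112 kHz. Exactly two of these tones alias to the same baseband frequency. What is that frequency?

fs/2 = 21.1 kHz.
57.3 kHz mod fs = 15.1 kHz.
15.1 kHz ≤ fs/2 = 21.1 kHz, appears at 15.1 kHz.
28.5 kHz > fs/2 = 21.1 kHz, folds to fs − 28.5 kHz = 13.7 kHz.
99 kHz mod fs = 14.6 kHz.
14.6 kHz ≤ fs/2 = 21.1 kHz, appears at 14.6 kHz.
4.9 kHz ≤ fs/2 = 21.1 kHz, passes unchanged.
112 kHz mod fs = 27.6 kHz.
27.6 kHz > fs/2 = 21.1 kHz, folds to fs − 27.6 kHz = 14.6 kHz.
99 kHz and 112 kHz both map to 14.6 kHz.

14.6 kHz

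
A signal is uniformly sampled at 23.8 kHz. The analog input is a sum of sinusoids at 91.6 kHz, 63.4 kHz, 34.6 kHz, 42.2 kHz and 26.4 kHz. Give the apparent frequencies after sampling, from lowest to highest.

2.6 kHz, 3.6 kHz, 5.4 kHz, 8 kHz, 10.8 kHz

fs/2 = 11.9 kHz.
91.6 kHz mod fs = 20.2 kHz.
20.2 kHz > fs/2 = 11.9 kHz, folds to fs − 20.2 kHz = 3.6 kHz.
63.4 kHz mod fs = 15.8 kHz.
15.8 kHz > fs/2 = 11.9 kHz, folds to fs − 15.8 kHz = 8 kHz.
34.6 kHz mod fs = 10.8 kHz.
10.8 kHz ≤ fs/2 = 11.9 kHz, appears at 10.8 kHz.
42.2 kHz mod fs = 18.4 kHz.
18.4 kHz > fs/2 = 11.9 kHz, folds to fs − 18.4 kHz = 5.4 kHz.
26.4 kHz mod fs = 2.6 kHz.
2.6 kHz ≤ fs/2 = 11.9 kHz, appears at 2.6 kHz.
Distinct values: {2.6 kHz, 3.6 kHz, 5.4 kHz, 8 kHz, 10.8 kHz}.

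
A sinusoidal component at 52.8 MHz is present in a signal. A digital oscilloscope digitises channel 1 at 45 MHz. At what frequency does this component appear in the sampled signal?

7.8 MHz

52.8 MHz mod fs = 7.8 MHz.
7.8 MHz ≤ fs/2 = 22.5 MHz, appears at 7.8 MHz.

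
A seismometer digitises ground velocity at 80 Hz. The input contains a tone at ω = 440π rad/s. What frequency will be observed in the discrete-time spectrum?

ω = 440π rad/s → f = ω/(2π) = 220 Hz.
220 Hz mod fs = 60 Hz.
60 Hz > fs/2 = 40 Hz, folds to fs − 60 Hz = 20 Hz.

20 Hz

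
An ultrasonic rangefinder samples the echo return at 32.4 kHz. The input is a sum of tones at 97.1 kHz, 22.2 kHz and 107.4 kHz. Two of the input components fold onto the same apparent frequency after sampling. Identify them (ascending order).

22.2 kHz, 107.4 kHz

fs/2 = 16.2 kHz.
97.1 kHz mod fs = 32.3 kHz.
32.3 kHz > fs/2 = 16.2 kHz, folds to fs − 32.3 kHz = 0.1 kHz.
22.2 kHz > fs/2 = 16.2 kHz, folds to fs − 22.2 kHz = 10.2 kHz.
107.4 kHz mod fs = 10.2 kHz.
10.2 kHz ≤ fs/2 = 16.2 kHz, appears at 10.2 kHz.
22.2 kHz and 107.4 kHz both map to 10.2 kHz.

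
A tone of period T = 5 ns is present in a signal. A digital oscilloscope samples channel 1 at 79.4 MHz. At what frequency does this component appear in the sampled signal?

T = 5 ns → f = 1/T = 200 MHz.
200 MHz mod fs = 41.2 MHz.
41.2 MHz > fs/2 = 39.7 MHz, folds to fs − 41.2 MHz = 38.2 MHz.

38.2 MHz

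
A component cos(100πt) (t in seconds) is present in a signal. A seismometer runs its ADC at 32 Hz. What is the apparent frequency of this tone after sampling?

14 Hz

ω = 100π rad/s → f = ω/(2π) = 50 Hz.
50 Hz mod fs = 18 Hz.
18 Hz > fs/2 = 16 Hz, folds to fs − 18 Hz = 14 Hz.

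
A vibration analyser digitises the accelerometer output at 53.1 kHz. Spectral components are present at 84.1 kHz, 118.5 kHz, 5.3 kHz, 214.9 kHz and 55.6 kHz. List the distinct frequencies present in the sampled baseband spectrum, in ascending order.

2.5 kHz, 5.3 kHz, 12.3 kHz, 22.1 kHz

fs/2 = 26.55 kHz.
84.1 kHz mod fs = 31 kHz.
31 kHz > fs/2 = 26.55 kHz, folds to fs − 31 kHz = 22.1 kHz.
118.5 kHz mod fs = 12.3 kHz.
12.3 kHz ≤ fs/2 = 26.55 kHz, appears at 12.3 kHz.
5.3 kHz ≤ fs/2 = 26.55 kHz, passes unchanged.
214.9 kHz mod fs = 2.5 kHz.
2.5 kHz ≤ fs/2 = 26.55 kHz, appears at 2.5 kHz.
55.6 kHz mod fs = 2.5 kHz.
2.5 kHz ≤ fs/2 = 26.55 kHz, appears at 2.5 kHz.
Distinct values: {2.5 kHz, 5.3 kHz, 12.3 kHz, 22.1 kHz}.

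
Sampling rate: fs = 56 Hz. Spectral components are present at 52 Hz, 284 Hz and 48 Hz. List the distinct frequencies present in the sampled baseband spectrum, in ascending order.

4 Hz, 8 Hz

fs/2 = 28 Hz.
52 Hz > fs/2 = 28 Hz, folds to fs − 52 Hz = 4 Hz.
284 Hz mod fs = 4 Hz.
4 Hz ≤ fs/2 = 28 Hz, appears at 4 Hz.
48 Hz > fs/2 = 28 Hz, folds to fs − 48 Hz = 8 Hz.
Distinct values: {4 Hz, 8 Hz}.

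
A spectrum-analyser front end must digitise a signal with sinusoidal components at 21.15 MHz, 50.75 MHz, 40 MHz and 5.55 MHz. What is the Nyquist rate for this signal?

101.5 MHz

Highest-frequency component: 50.75 MHz.
Nyquist rate = 2 × 50.75 MHz = 101.5 MHz.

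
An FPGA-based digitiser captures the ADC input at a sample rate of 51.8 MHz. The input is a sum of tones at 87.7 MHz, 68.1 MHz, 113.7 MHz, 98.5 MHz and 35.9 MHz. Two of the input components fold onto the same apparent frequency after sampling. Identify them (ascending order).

fs/2 = 25.9 MHz.
87.7 MHz mod fs = 35.9 MHz.
35.9 MHz > fs/2 = 25.9 MHz, folds to fs − 35.9 MHz = 15.9 MHz.
68.1 MHz mod fs = 16.3 MHz.
16.3 MHz ≤ fs/2 = 25.9 MHz, appears at 16.3 MHz.
113.7 MHz mod fs = 10.1 MHz.
10.1 MHz ≤ fs/2 = 25.9 MHz, appears at 10.1 MHz.
98.5 MHz mod fs = 46.7 MHz.
46.7 MHz > fs/2 = 25.9 MHz, folds to fs − 46.7 MHz = 5.1 MHz.
35.9 MHz > fs/2 = 25.9 MHz, folds to fs − 35.9 MHz = 15.9 MHz.
35.9 MHz and 87.7 MHz both map to 15.9 MHz.

35.9 MHz, 87.7 MHz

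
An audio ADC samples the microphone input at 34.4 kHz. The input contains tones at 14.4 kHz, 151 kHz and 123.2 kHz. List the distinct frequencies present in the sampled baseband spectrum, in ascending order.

fs/2 = 17.2 kHz.
14.4 kHz ≤ fs/2 = 17.2 kHz, passes unchanged.
151 kHz mod fs = 13.4 kHz.
13.4 kHz ≤ fs/2 = 17.2 kHz, appears at 13.4 kHz.
123.2 kHz mod fs = 20 kHz.
20 kHz > fs/2 = 17.2 kHz, folds to fs − 20 kHz = 14.4 kHz.
Distinct values: {13.4 kHz, 14.4 kHz}.

13.4 kHz, 14.4 kHz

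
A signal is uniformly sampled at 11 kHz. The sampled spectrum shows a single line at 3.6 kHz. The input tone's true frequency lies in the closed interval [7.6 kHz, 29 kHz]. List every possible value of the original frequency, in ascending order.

14.6 kHz, 18.4 kHz, 25.6 kHz

Frequencies that alias to 3.6 kHz are k·fs ± 3.6 kHz for integer k ≥ 0.
k=0: 3.6 kHz.
k=1: 7.4 kHz, 14.6 kHz.
k=2: 18.4 kHz, 25.6 kHz.
k=3: 29.4 kHz, 36.6 kHz.
Within [7.6 kHz, 29 kHz]: 14.6 kHz, 18.4 kHz, 25.6 kHz.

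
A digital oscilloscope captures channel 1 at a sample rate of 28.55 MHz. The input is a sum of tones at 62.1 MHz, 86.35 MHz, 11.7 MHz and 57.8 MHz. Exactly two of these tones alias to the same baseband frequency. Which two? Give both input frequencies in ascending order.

57.8 MHz, 86.35 MHz

fs/2 = 14.275 MHz.
62.1 MHz mod fs = 5 MHz.
5 MHz ≤ fs/2 = 14.275 MHz, appears at 5 MHz.
86.35 MHz mod fs = 0.7 MHz.
0.7 MHz ≤ fs/2 = 14.275 MHz, appears at 0.7 MHz.
11.7 MHz ≤ fs/2 = 14.275 MHz, passes unchanged.
57.8 MHz mod fs = 0.7 MHz.
0.7 MHz ≤ fs/2 = 14.275 MHz, appears at 0.7 MHz.
57.8 MHz and 86.35 MHz both map to 0.7 MHz.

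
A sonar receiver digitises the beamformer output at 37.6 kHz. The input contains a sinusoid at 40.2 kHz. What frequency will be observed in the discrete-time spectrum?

2.6 kHz

40.2 kHz mod fs = 2.6 kHz.
2.6 kHz ≤ fs/2 = 18.8 kHz, appears at 2.6 kHz.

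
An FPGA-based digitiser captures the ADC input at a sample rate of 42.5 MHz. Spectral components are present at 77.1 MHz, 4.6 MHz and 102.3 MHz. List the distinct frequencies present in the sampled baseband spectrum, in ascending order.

4.6 MHz, 7.9 MHz, 17.3 MHz

fs/2 = 21.25 MHz.
77.1 MHz mod fs = 34.6 MHz.
34.6 MHz > fs/2 = 21.25 MHz, folds to fs − 34.6 MHz = 7.9 MHz.
4.6 MHz ≤ fs/2 = 21.25 MHz, passes unchanged.
102.3 MHz mod fs = 17.3 MHz.
17.3 MHz ≤ fs/2 = 21.25 MHz, appears at 17.3 MHz.
Distinct values: {4.6 MHz, 7.9 MHz, 17.3 MHz}.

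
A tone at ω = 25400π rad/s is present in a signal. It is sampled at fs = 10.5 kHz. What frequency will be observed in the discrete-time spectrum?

ω = 25400π rad/s → f = ω/(2π) = 12700 Hz = 12.7 kHz.
12.7 kHz mod fs = 2.2 kHz.
2.2 kHz ≤ fs/2 = 5.25 kHz, appears at 2.2 kHz.

2.2 kHz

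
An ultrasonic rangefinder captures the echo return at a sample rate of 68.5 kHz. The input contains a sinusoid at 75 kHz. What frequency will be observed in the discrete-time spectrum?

6.5 kHz

75 kHz mod fs = 6.5 kHz.
6.5 kHz ≤ fs/2 = 34.25 kHz, appears at 6.5 kHz.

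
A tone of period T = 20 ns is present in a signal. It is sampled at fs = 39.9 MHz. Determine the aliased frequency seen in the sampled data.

10.1 MHz

T = 20 ns → f = 1/T = 50 MHz.
50 MHz mod fs = 10.1 MHz.
10.1 MHz ≤ fs/2 = 19.95 MHz, appears at 10.1 MHz.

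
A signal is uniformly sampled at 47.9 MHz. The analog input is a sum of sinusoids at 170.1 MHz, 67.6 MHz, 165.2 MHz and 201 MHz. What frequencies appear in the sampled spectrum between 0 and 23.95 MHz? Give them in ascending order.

9.4 MHz, 19.7 MHz, 21.5 MHz

fs/2 = 23.95 MHz.
170.1 MHz mod fs = 26.4 MHz.
26.4 MHz > fs/2 = 23.95 MHz, folds to fs − 26.4 MHz = 21.5 MHz.
67.6 MHz mod fs = 19.7 MHz.
19.7 MHz ≤ fs/2 = 23.95 MHz, appears at 19.7 MHz.
165.2 MHz mod fs = 21.5 MHz.
21.5 MHz ≤ fs/2 = 23.95 MHz, appears at 21.5 MHz.
201 MHz mod fs = 9.4 MHz.
9.4 MHz ≤ fs/2 = 23.95 MHz, appears at 9.4 MHz.
Distinct values: {9.4 MHz, 19.7 MHz, 21.5 MHz}.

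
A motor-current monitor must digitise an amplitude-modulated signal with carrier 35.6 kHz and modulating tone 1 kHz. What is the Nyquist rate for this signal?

AM sidebands sit at fc ± fm = 34.6 kHz and 36.6 kHz.
Highest-frequency component: 36.6 kHz.
Nyquist rate = 2 × 36.6 kHz = 73.2 kHz.

73.2 kHz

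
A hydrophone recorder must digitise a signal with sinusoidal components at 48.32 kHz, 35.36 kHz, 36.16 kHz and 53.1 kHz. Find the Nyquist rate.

106.2 kHz

Highest-frequency component: 53.1 kHz.
Nyquist rate = 2 × 53.1 kHz = 106.2 kHz.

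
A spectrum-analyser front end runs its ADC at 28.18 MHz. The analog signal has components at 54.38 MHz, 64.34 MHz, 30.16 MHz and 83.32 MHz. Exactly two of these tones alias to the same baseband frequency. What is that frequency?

fs/2 = 14.09 MHz.
54.38 MHz mod fs = 26.2 MHz.
26.2 MHz > fs/2 = 14.09 MHz, folds to fs − 26.2 MHz = 1.98 MHz.
64.34 MHz mod fs = 7.98 MHz.
7.98 MHz ≤ fs/2 = 14.09 MHz, appears at 7.98 MHz.
30.16 MHz mod fs = 1.98 MHz.
1.98 MHz ≤ fs/2 = 14.09 MHz, appears at 1.98 MHz.
83.32 MHz mod fs = 26.96 MHz.
26.96 MHz > fs/2 = 14.09 MHz, folds to fs − 26.96 MHz = 1.22 MHz.
30.16 MHz and 54.38 MHz both map to 1.98 MHz.

1.98 MHz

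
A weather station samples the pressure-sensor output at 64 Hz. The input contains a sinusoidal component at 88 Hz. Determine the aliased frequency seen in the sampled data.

88 Hz mod fs = 24 Hz.
24 Hz ≤ fs/2 = 32 Hz, appears at 24 Hz.

24 Hz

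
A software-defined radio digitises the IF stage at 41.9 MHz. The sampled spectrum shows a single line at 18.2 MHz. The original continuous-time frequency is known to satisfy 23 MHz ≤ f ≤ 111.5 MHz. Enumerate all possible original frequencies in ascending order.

Frequencies that alias to 18.2 MHz are k·fs ± 18.2 MHz for integer k ≥ 0.
k=0: 18.2 MHz.
k=1: 23.7 MHz, 60.1 MHz.
k=2: 65.6 MHz, 102 MHz.
k=3: 107.5 MHz, 143.9 MHz.
k=4: 149.4 MHz, 185.8 MHz.
Within [23 MHz, 111.5 MHz]: 23.7 MHz, 60.1 MHz, 65.6 MHz, 102 MHz, 107.5 MHz.

23.7 MHz, 60.1 MHz, 65.6 MHz, 102 MHz, 107.5 MHz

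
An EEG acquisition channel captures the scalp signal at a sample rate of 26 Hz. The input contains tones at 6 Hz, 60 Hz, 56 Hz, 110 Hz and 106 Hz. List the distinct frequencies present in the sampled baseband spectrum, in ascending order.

fs/2 = 13 Hz.
6 Hz ≤ fs/2 = 13 Hz, passes unchanged.
60 Hz mod fs = 8 Hz.
8 Hz ≤ fs/2 = 13 Hz, appears at 8 Hz.
56 Hz mod fs = 4 Hz.
4 Hz ≤ fs/2 = 13 Hz, appears at 4 Hz.
110 Hz mod fs = 6 Hz.
6 Hz ≤ fs/2 = 13 Hz, appears at 6 Hz.
106 Hz mod fs = 2 Hz.
2 Hz ≤ fs/2 = 13 Hz, appears at 2 Hz.
Distinct values: {2 Hz, 4 Hz, 6 Hz, 8 Hz}.

2 Hz, 4 Hz, 6 Hz, 8 Hz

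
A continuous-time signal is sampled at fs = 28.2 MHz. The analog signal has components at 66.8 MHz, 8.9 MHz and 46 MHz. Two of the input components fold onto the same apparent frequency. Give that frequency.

10.4 MHz

fs/2 = 14.1 MHz.
66.8 MHz mod fs = 10.4 MHz.
10.4 MHz ≤ fs/2 = 14.1 MHz, appears at 10.4 MHz.
8.9 MHz ≤ fs/2 = 14.1 MHz, passes unchanged.
46 MHz mod fs = 17.8 MHz.
17.8 MHz > fs/2 = 14.1 MHz, folds to fs − 17.8 MHz = 10.4 MHz.
46 MHz and 66.8 MHz both map to 10.4 MHz.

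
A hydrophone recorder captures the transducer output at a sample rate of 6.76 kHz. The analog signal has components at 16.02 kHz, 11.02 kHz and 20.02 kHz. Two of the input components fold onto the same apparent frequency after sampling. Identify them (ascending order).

11.02 kHz, 16.02 kHz

fs/2 = 3.38 kHz.
16.02 kHz mod fs = 2.5 kHz.
2.5 kHz ≤ fs/2 = 3.38 kHz, appears at 2.5 kHz.
11.02 kHz mod fs = 4.26 kHz.
4.26 kHz > fs/2 = 3.38 kHz, folds to fs − 4.26 kHz = 2.5 kHz.
20.02 kHz mod fs = 6.5 kHz.
6.5 kHz > fs/2 = 3.38 kHz, folds to fs − 6.5 kHz = 0.26 kHz.
11.02 kHz and 16.02 kHz both map to 2.5 kHz.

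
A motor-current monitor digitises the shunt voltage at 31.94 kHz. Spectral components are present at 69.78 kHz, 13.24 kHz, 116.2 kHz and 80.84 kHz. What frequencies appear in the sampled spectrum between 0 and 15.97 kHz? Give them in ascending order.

5.9 kHz, 11.56 kHz, 13.24 kHz, 14.98 kHz

fs/2 = 15.97 kHz.
69.78 kHz mod fs = 5.9 kHz.
5.9 kHz ≤ fs/2 = 15.97 kHz, appears at 5.9 kHz.
13.24 kHz ≤ fs/2 = 15.97 kHz, passes unchanged.
116.2 kHz mod fs = 20.38 kHz.
20.38 kHz > fs/2 = 15.97 kHz, folds to fs − 20.38 kHz = 11.56 kHz.
80.84 kHz mod fs = 16.96 kHz.
16.96 kHz > fs/2 = 15.97 kHz, folds to fs − 16.96 kHz = 14.98 kHz.
Distinct values: {5.9 kHz, 11.56 kHz, 13.24 kHz, 14.98 kHz}.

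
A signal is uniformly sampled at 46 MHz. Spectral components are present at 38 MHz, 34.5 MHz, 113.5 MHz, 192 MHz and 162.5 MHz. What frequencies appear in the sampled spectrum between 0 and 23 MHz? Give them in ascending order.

8 MHz, 11.5 MHz, 21.5 MHz

fs/2 = 23 MHz.
38 MHz > fs/2 = 23 MHz, folds to fs − 38 MHz = 8 MHz.
34.5 MHz > fs/2 = 23 MHz, folds to fs − 34.5 MHz = 11.5 MHz.
113.5 MHz mod fs = 21.5 MHz.
21.5 MHz ≤ fs/2 = 23 MHz, appears at 21.5 MHz.
192 MHz mod fs = 8 MHz.
8 MHz ≤ fs/2 = 23 MHz, appears at 8 MHz.
162.5 MHz mod fs = 24.5 MHz.
24.5 MHz > fs/2 = 23 MHz, folds to fs − 24.5 MHz = 21.5 MHz.
Distinct values: {8 MHz, 11.5 MHz, 21.5 MHz}.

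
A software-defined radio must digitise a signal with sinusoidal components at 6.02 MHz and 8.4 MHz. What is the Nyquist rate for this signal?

Highest-frequency component: 8.4 MHz.
Nyquist rate = 2 × 8.4 MHz = 16.8 MHz.

16.8 MHz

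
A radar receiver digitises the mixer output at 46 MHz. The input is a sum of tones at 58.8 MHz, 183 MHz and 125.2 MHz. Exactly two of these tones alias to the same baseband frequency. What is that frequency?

fs/2 = 23 MHz.
58.8 MHz mod fs = 12.8 MHz.
12.8 MHz ≤ fs/2 = 23 MHz, appears at 12.8 MHz.
183 MHz mod fs = 45 MHz.
45 MHz > fs/2 = 23 MHz, folds to fs − 45 MHz = 1 MHz.
125.2 MHz mod fs = 33.2 MHz.
33.2 MHz > fs/2 = 23 MHz, folds to fs − 33.2 MHz = 12.8 MHz.
58.8 MHz and 125.2 MHz both map to 12.8 MHz.

12.8 MHz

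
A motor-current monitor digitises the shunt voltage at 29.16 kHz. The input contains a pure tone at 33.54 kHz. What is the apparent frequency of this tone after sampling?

4.38 kHz

33.54 kHz mod fs = 4.38 kHz.
4.38 kHz ≤ fs/2 = 14.58 kHz, appears at 4.38 kHz.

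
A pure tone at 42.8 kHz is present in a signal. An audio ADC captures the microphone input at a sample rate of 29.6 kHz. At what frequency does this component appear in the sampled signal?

42.8 kHz mod fs = 13.2 kHz.
13.2 kHz ≤ fs/2 = 14.8 kHz, appears at 13.2 kHz.

13.2 kHz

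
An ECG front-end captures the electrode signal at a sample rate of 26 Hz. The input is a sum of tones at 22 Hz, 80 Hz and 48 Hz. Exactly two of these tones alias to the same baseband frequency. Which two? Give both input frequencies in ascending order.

fs/2 = 13 Hz.
22 Hz > fs/2 = 13 Hz, folds to fs − 22 Hz = 4 Hz.
80 Hz mod fs = 2 Hz.
2 Hz ≤ fs/2 = 13 Hz, appears at 2 Hz.
48 Hz mod fs = 22 Hz.
22 Hz > fs/2 = 13 Hz, folds to fs − 22 Hz = 4 Hz.
22 Hz and 48 Hz both map to 4 Hz.

22 Hz, 48 Hz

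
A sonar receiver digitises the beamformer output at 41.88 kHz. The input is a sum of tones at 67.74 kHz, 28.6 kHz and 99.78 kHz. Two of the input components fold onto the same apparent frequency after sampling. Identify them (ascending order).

fs/2 = 20.94 kHz.
67.74 kHz mod fs = 25.86 kHz.
25.86 kHz > fs/2 = 20.94 kHz, folds to fs − 25.86 kHz = 16.02 kHz.
28.6 kHz > fs/2 = 20.94 kHz, folds to fs − 28.6 kHz = 13.28 kHz.
99.78 kHz mod fs = 16.02 kHz.
16.02 kHz ≤ fs/2 = 20.94 kHz, appears at 16.02 kHz.
67.74 kHz and 99.78 kHz both map to 16.02 kHz.

67.74 kHz, 99.78 kHz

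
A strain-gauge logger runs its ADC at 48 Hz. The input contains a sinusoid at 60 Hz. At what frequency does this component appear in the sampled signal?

60 Hz mod fs = 12 Hz.
12 Hz ≤ fs/2 = 24 Hz, appears at 12 Hz.

12 Hz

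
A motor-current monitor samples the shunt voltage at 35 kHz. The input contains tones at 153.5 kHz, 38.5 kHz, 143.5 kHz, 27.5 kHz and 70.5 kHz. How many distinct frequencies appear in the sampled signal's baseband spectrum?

4

fs/2 = 17.5 kHz.
153.5 kHz mod fs = 13.5 kHz.
13.5 kHz ≤ fs/2 = 17.5 kHz, appears at 13.5 kHz.
38.5 kHz mod fs = 3.5 kHz.
3.5 kHz ≤ fs/2 = 17.5 kHz, appears at 3.5 kHz.
143.5 kHz mod fs = 3.5 kHz.
3.5 kHz ≤ fs/2 = 17.5 kHz, appears at 3.5 kHz.
27.5 kHz > fs/2 = 17.5 kHz, folds to fs − 27.5 kHz = 7.5 kHz.
70.5 kHz mod fs = 0.5 kHz.
0.5 kHz ≤ fs/2 = 17.5 kHz, appears at 0.5 kHz.
Distinct values: {0.5 kHz, 3.5 kHz, 7.5 kHz, 13.5 kHz} → 4.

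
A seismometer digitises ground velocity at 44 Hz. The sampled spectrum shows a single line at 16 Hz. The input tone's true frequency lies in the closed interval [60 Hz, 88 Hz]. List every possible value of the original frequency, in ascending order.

60 Hz, 72 Hz

Frequencies that alias to 16 Hz are k·fs ± 16 Hz for integer k ≥ 0.
k=0: 16 Hz.
k=1: 28 Hz, 60 Hz.
k=2: 72 Hz, 104 Hz.
k=3: 116 Hz, 148 Hz.
Within [60 Hz, 88 Hz]: 60 Hz, 72 Hz.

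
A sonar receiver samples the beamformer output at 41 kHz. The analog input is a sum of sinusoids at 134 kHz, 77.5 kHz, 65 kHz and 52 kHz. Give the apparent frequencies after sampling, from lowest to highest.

fs/2 = 20.5 kHz.
134 kHz mod fs = 11 kHz.
11 kHz ≤ fs/2 = 20.5 kHz, appears at 11 kHz.
77.5 kHz mod fs = 36.5 kHz.
36.5 kHz > fs/2 = 20.5 kHz, folds to fs − 36.5 kHz = 4.5 kHz.
65 kHz mod fs = 24 kHz.
24 kHz > fs/2 = 20.5 kHz, folds to fs − 24 kHz = 17 kHz.
52 kHz mod fs = 11 kHz.
11 kHz ≤ fs/2 = 20.5 kHz, appears at 11 kHz.
Distinct values: {4.5 kHz, 11 kHz, 17 kHz}.

4.5 kHz, 11 kHz, 17 kHz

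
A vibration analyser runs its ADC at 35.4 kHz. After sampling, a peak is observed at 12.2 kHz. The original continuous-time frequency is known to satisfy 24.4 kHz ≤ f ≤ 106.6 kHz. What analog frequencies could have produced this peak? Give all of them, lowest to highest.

Frequencies that alias to 12.2 kHz are k·fs ± 12.2 kHz for integer k ≥ 0.
k=0: 12.2 kHz.
k=1: 23.2 kHz, 47.6 kHz.
k=2: 58.6 kHz, 83 kHz.
k=3: 94 kHz, 118.4 kHz.
k=4: 129.4 kHz, 153.8 kHz.
Within [24.4 kHz, 106.6 kHz]: 47.6 kHz, 58.6 kHz, 83 kHz, 94 kHz.

47.6 kHz, 58.6 kHz, 83 kHz, 94 kHz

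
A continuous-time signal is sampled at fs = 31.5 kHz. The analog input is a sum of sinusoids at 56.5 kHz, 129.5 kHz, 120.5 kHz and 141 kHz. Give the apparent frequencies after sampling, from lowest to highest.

3.5 kHz, 5.5 kHz, 6.5 kHz, 15 kHz

fs/2 = 15.75 kHz.
56.5 kHz mod fs = 25 kHz.
25 kHz > fs/2 = 15.75 kHz, folds to fs − 25 kHz = 6.5 kHz.
129.5 kHz mod fs = 3.5 kHz.
3.5 kHz ≤ fs/2 = 15.75 kHz, appears at 3.5 kHz.
120.5 kHz mod fs = 26 kHz.
26 kHz > fs/2 = 15.75 kHz, folds to fs − 26 kHz = 5.5 kHz.
141 kHz mod fs = 15 kHz.
15 kHz ≤ fs/2 = 15.75 kHz, appears at 15 kHz.
Distinct values: {3.5 kHz, 5.5 kHz, 6.5 kHz, 15 kHz}.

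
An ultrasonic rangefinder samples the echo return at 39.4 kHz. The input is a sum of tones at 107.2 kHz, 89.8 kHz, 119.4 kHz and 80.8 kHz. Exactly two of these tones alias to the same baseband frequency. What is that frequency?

11 kHz

fs/2 = 19.7 kHz.
107.2 kHz mod fs = 28.4 kHz.
28.4 kHz > fs/2 = 19.7 kHz, folds to fs − 28.4 kHz = 11 kHz.
89.8 kHz mod fs = 11 kHz.
11 kHz ≤ fs/2 = 19.7 kHz, appears at 11 kHz.
119.4 kHz mod fs = 1.2 kHz.
1.2 kHz ≤ fs/2 = 19.7 kHz, appears at 1.2 kHz.
80.8 kHz mod fs = 2 kHz.
2 kHz ≤ fs/2 = 19.7 kHz, appears at 2 kHz.
89.8 kHz and 107.2 kHz both map to 11 kHz.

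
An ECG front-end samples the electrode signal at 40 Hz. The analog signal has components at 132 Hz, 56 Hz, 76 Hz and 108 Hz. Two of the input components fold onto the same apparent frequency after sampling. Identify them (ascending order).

108 Hz, 132 Hz

fs/2 = 20 Hz.
132 Hz mod fs = 12 Hz.
12 Hz ≤ fs/2 = 20 Hz, appears at 12 Hz.
56 Hz mod fs = 16 Hz.
16 Hz ≤ fs/2 = 20 Hz, appears at 16 Hz.
76 Hz mod fs = 36 Hz.
36 Hz > fs/2 = 20 Hz, folds to fs − 36 Hz = 4 Hz.
108 Hz mod fs = 28 Hz.
28 Hz > fs/2 = 20 Hz, folds to fs − 28 Hz = 12 Hz.
108 Hz and 132 Hz both map to 12 Hz.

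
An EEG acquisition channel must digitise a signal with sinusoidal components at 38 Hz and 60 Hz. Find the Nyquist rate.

Highest-frequency component: 60 Hz.
Nyquist rate = 2 × 60 Hz = 120 Hz.

120 Hz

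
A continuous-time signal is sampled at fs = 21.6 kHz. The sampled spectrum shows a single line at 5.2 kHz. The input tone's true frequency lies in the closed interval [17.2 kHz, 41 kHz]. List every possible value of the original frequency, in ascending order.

26.8 kHz, 38 kHz

Frequencies that alias to 5.2 kHz are k·fs ± 5.2 kHz for integer k ≥ 0.
k=0: 5.2 kHz.
k=1: 16.4 kHz, 26.8 kHz.
k=2: 38 kHz, 48.4 kHz.
k=3: 59.6 kHz, 70 kHz.
Within [17.2 kHz, 41 kHz]: 26.8 kHz, 38 kHz.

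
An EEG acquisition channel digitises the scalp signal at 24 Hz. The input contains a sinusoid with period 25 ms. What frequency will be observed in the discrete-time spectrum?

T = 25 ms → f = 1/T = 40 Hz.
40 Hz mod fs = 16 Hz.
16 Hz > fs/2 = 12 Hz, folds to fs − 16 Hz = 8 Hz.

8 Hz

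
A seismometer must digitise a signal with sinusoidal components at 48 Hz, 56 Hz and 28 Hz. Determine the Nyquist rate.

Highest-frequency component: 56 Hz.
Nyquist rate = 2 × 56 Hz = 112 Hz.

112 Hz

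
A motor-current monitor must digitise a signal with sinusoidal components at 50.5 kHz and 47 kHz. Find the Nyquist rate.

Highest-frequency component: 50.5 kHz.
Nyquist rate = 2 × 50.5 kHz = 101 kHz.

101 kHz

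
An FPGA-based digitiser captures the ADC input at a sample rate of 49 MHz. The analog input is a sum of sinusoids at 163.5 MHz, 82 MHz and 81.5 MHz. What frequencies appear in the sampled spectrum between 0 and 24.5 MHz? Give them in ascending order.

fs/2 = 24.5 MHz.
163.5 MHz mod fs = 16.5 MHz.
16.5 MHz ≤ fs/2 = 24.5 MHz, appears at 16.5 MHz.
82 MHz mod fs = 33 MHz.
33 MHz > fs/2 = 24.5 MHz, folds to fs − 33 MHz = 16 MHz.
81.5 MHz mod fs = 32.5 MHz.
32.5 MHz > fs/2 = 24.5 MHz, folds to fs − 32.5 MHz = 16.5 MHz.
Distinct values: {16 MHz, 16.5 MHz}.

16 MHz, 16.5 MHz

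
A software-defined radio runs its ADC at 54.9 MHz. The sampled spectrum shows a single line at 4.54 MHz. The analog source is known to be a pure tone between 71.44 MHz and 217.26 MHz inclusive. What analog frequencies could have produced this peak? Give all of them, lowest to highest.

105.26 MHz, 114.34 MHz, 160.16 MHz, 169.24 MHz, 215.06 MHz

Frequencies that alias to 4.54 MHz are k·fs ± 4.54 MHz for integer k ≥ 0.
k=0: 4.54 MHz.
k=1: 50.36 MHz, 59.44 MHz.
k=2: 105.26 MHz, 114.34 MHz.
k=3: 160.16 MHz, 169.24 MHz.
k=4: 215.06 MHz, 224.14 MHz.
k=5: 269.96 MHz, 279.04 MHz.
Within [71.44 MHz, 217.26 MHz]: 105.26 MHz, 114.34 MHz, 160.16 MHz, 169.24 MHz, 215.06 MHz.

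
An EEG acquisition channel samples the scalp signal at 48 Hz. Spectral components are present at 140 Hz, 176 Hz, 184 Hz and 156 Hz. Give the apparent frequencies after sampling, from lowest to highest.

fs/2 = 24 Hz.
140 Hz mod fs = 44 Hz.
44 Hz > fs/2 = 24 Hz, folds to fs − 44 Hz = 4 Hz.
176 Hz mod fs = 32 Hz.
32 Hz > fs/2 = 24 Hz, folds to fs − 32 Hz = 16 Hz.
184 Hz mod fs = 40 Hz.
40 Hz > fs/2 = 24 Hz, folds to fs − 40 Hz = 8 Hz.
156 Hz mod fs = 12 Hz.
12 Hz ≤ fs/2 = 24 Hz, appears at 12 Hz.
Distinct values: {4 Hz, 8 Hz, 12 Hz, 16 Hz}.

4 Hz, 8 Hz, 12 Hz, 16 Hz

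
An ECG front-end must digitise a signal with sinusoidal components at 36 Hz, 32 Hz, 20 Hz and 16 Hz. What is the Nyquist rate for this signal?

Highest-frequency component: 36 Hz.
Nyquist rate = 2 × 36 Hz = 72 Hz.

72 Hz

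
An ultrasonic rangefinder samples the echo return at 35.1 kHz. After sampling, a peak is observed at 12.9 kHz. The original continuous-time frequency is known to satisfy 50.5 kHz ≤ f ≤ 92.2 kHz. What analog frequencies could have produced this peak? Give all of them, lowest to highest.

57.3 kHz, 83.1 kHz

Frequencies that alias to 12.9 kHz are k·fs ± 12.9 kHz for integer k ≥ 0.
k=0: 12.9 kHz.
k=1: 22.2 kHz, 48 kHz.
k=2: 57.3 kHz, 83.1 kHz.
k=3: 92.4 kHz, 118.2 kHz.
Within [50.5 kHz, 92.2 kHz]: 57.3 kHz, 83.1 kHz.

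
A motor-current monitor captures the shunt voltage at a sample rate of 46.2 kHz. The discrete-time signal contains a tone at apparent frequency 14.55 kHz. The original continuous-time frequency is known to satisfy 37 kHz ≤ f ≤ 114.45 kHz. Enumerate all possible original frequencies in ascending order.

60.75 kHz, 77.85 kHz, 106.95 kHz

Frequencies that alias to 14.55 kHz are k·fs ± 14.55 kHz for integer k ≥ 0.
k=0: 14.55 kHz.
k=1: 31.65 kHz, 60.75 kHz.
k=2: 77.85 kHz, 106.95 kHz.
k=3: 124.05 kHz, 153.15 kHz.
Within [37 kHz, 114.45 kHz]: 60.75 kHz, 77.85 kHz, 106.95 kHz.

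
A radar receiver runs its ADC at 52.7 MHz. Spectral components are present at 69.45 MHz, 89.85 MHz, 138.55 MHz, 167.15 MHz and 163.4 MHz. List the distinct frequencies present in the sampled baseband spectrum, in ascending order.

5.3 MHz, 9.05 MHz, 15.55 MHz, 16.75 MHz, 19.55 MHz

fs/2 = 26.35 MHz.
69.45 MHz mod fs = 16.75 MHz.
16.75 MHz ≤ fs/2 = 26.35 MHz, appears at 16.75 MHz.
89.85 MHz mod fs = 37.15 MHz.
37.15 MHz > fs/2 = 26.35 MHz, folds to fs − 37.15 MHz = 15.55 MHz.
138.55 MHz mod fs = 33.15 MHz.
33.15 MHz > fs/2 = 26.35 MHz, folds to fs − 33.15 MHz = 19.55 MHz.
167.15 MHz mod fs = 9.05 MHz.
9.05 MHz ≤ fs/2 = 26.35 MHz, appears at 9.05 MHz.
163.4 MHz mod fs = 5.3 MHz.
5.3 MHz ≤ fs/2 = 26.35 MHz, appears at 5.3 MHz.
Distinct values: {5.3 MHz, 9.05 MHz, 15.55 MHz, 16.75 MHz, 19.55 MHz}.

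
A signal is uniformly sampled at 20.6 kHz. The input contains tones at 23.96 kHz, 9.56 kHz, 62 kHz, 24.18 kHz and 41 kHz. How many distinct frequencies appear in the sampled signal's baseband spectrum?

fs/2 = 10.3 kHz.
23.96 kHz mod fs = 3.36 kHz.
3.36 kHz ≤ fs/2 = 10.3 kHz, appears at 3.36 kHz.
9.56 kHz ≤ fs/2 = 10.3 kHz, passes unchanged.
62 kHz mod fs = 0.2 kHz.
0.2 kHz ≤ fs/2 = 10.3 kHz, appears at 0.2 kHz.
24.18 kHz mod fs = 3.58 kHz.
3.58 kHz ≤ fs/2 = 10.3 kHz, appears at 3.58 kHz.
41 kHz mod fs = 20.4 kHz.
20.4 kHz > fs/2 = 10.3 kHz, folds to fs − 20.4 kHz = 0.2 kHz.
Distinct values: {0.2 kHz, 3.36 kHz, 3.58 kHz, 9.56 kHz} → 4.

4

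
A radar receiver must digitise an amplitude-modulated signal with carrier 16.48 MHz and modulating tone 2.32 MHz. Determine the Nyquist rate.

37.6 MHz

AM sidebands sit at fc ± fm = 14.16 MHz and 18.8 MHz.
Highest-frequency component: 18.8 MHz.
Nyquist rate = 2 × 18.8 MHz = 37.6 MHz.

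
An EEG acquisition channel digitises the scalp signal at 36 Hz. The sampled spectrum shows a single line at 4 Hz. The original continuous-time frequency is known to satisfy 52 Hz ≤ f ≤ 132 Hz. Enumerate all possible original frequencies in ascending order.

68 Hz, 76 Hz, 104 Hz, 112 Hz

Frequencies that alias to 4 Hz are k·fs ± 4 Hz for integer k ≥ 0.
k=0: 4 Hz.
k=1: 32 Hz, 40 Hz.
k=2: 68 Hz, 76 Hz.
k=3: 104 Hz, 112 Hz.
k=4: 140 Hz, 148 Hz.
Within [52 Hz, 132 Hz]: 68 Hz, 76 Hz, 104 Hz, 112 Hz.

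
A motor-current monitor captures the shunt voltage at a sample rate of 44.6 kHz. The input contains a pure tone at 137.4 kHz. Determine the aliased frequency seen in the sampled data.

3.6 kHz

137.4 kHz mod fs = 3.6 kHz.
3.6 kHz ≤ fs/2 = 22.3 kHz, appears at 3.6 kHz.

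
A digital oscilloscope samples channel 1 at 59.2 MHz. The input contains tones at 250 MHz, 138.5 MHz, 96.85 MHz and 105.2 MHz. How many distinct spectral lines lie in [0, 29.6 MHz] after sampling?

3

fs/2 = 29.6 MHz.
250 MHz mod fs = 13.2 MHz.
13.2 MHz ≤ fs/2 = 29.6 MHz, appears at 13.2 MHz.
138.5 MHz mod fs = 20.1 MHz.
20.1 MHz ≤ fs/2 = 29.6 MHz, appears at 20.1 MHz.
96.85 MHz mod fs = 37.65 MHz.
37.65 MHz > fs/2 = 29.6 MHz, folds to fs − 37.65 MHz = 21.55 MHz.
105.2 MHz mod fs = 46 MHz.
46 MHz > fs/2 = 29.6 MHz, folds to fs − 46 MHz = 13.2 MHz.
Distinct values: {13.2 MHz, 20.1 MHz, 21.55 MHz} → 3.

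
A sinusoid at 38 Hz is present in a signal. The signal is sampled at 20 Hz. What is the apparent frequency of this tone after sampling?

2 Hz

38 Hz mod fs = 18 Hz.
18 Hz > fs/2 = 10 Hz, folds to fs − 18 Hz = 2 Hz.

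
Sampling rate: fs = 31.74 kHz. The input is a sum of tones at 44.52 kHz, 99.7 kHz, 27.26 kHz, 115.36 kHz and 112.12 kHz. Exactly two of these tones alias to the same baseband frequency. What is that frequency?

4.48 kHz

fs/2 = 15.87 kHz.
44.52 kHz mod fs = 12.78 kHz.
12.78 kHz ≤ fs/2 = 15.87 kHz, appears at 12.78 kHz.
99.7 kHz mod fs = 4.48 kHz.
4.48 kHz ≤ fs/2 = 15.87 kHz, appears at 4.48 kHz.
27.26 kHz > fs/2 = 15.87 kHz, folds to fs − 27.26 kHz = 4.48 kHz.
115.36 kHz mod fs = 20.14 kHz.
20.14 kHz > fs/2 = 15.87 kHz, folds to fs − 20.14 kHz = 11.6 kHz.
112.12 kHz mod fs = 16.9 kHz.
16.9 kHz > fs/2 = 15.87 kHz, folds to fs − 16.9 kHz = 14.84 kHz.
27.26 kHz and 99.7 kHz both map to 4.48 kHz.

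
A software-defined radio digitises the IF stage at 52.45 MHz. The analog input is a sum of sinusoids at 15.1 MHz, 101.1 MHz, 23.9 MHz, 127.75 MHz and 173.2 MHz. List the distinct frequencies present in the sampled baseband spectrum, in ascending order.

3.8 MHz, 15.1 MHz, 15.85 MHz, 22.85 MHz, 23.9 MHz

fs/2 = 26.225 MHz.
15.1 MHz ≤ fs/2 = 26.225 MHz, passes unchanged.
101.1 MHz mod fs = 48.65 MHz.
48.65 MHz > fs/2 = 26.225 MHz, folds to fs − 48.65 MHz = 3.8 MHz.
23.9 MHz ≤ fs/2 = 26.225 MHz, passes unchanged.
127.75 MHz mod fs = 22.85 MHz.
22.85 MHz ≤ fs/2 = 26.225 MHz, appears at 22.85 MHz.
173.2 MHz mod fs = 15.85 MHz.
15.85 MHz ≤ fs/2 = 26.225 MHz, appears at 15.85 MHz.
Distinct values: {3.8 MHz, 15.1 MHz, 15.85 MHz, 22.85 MHz, 23.9 MHz}.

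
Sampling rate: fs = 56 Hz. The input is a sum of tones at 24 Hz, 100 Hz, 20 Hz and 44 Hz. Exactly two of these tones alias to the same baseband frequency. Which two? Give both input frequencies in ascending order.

44 Hz, 100 Hz

fs/2 = 28 Hz.
24 Hz ≤ fs/2 = 28 Hz, passes unchanged.
100 Hz mod fs = 44 Hz.
44 Hz > fs/2 = 28 Hz, folds to fs − 44 Hz = 12 Hz.
20 Hz ≤ fs/2 = 28 Hz, passes unchanged.
44 Hz > fs/2 = 28 Hz, folds to fs − 44 Hz = 12 Hz.
44 Hz and 100 Hz both map to 12 Hz.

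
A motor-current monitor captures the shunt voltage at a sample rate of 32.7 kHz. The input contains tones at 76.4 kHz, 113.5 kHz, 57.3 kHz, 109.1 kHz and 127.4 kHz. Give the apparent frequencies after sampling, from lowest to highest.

3.4 kHz, 8.1 kHz, 11 kHz, 15.4 kHz

fs/2 = 16.35 kHz.
76.4 kHz mod fs = 11 kHz.
11 kHz ≤ fs/2 = 16.35 kHz, appears at 11 kHz.
113.5 kHz mod fs = 15.4 kHz.
15.4 kHz ≤ fs/2 = 16.35 kHz, appears at 15.4 kHz.
57.3 kHz mod fs = 24.6 kHz.
24.6 kHz > fs/2 = 16.35 kHz, folds to fs − 24.6 kHz = 8.1 kHz.
109.1 kHz mod fs = 11 kHz.
11 kHz ≤ fs/2 = 16.35 kHz, appears at 11 kHz.
127.4 kHz mod fs = 29.3 kHz.
29.3 kHz > fs/2 = 16.35 kHz, folds to fs − 29.3 kHz = 3.4 kHz.
Distinct values: {3.4 kHz, 8.1 kHz, 11 kHz, 15.4 kHz}.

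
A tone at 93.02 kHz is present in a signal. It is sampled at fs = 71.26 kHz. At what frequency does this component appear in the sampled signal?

93.02 kHz mod fs = 21.76 kHz.
21.76 kHz ≤ fs/2 = 35.63 kHz, appears at 21.76 kHz.

21.76 kHz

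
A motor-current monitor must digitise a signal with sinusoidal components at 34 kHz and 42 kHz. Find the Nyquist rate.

84 kHz

Highest-frequency component: 42 kHz.
Nyquist rate = 2 × 42 kHz = 84 kHz.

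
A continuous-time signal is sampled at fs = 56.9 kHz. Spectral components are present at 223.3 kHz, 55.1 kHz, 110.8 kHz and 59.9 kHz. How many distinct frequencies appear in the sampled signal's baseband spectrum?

fs/2 = 28.45 kHz.
223.3 kHz mod fs = 52.6 kHz.
52.6 kHz > fs/2 = 28.45 kHz, folds to fs − 52.6 kHz = 4.3 kHz.
55.1 kHz > fs/2 = 28.45 kHz, folds to fs − 55.1 kHz = 1.8 kHz.
110.8 kHz mod fs = 53.9 kHz.
53.9 kHz > fs/2 = 28.45 kHz, folds to fs − 53.9 kHz = 3 kHz.
59.9 kHz mod fs = 3 kHz.
3 kHz ≤ fs/2 = 28.45 kHz, appears at 3 kHz.
Distinct values: {1.8 kHz, 3 kHz, 4.3 kHz} → 3.

3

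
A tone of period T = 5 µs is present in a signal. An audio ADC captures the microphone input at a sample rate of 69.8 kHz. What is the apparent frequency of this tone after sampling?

T = 5 µs → f = 1/T = 200 kHz.
200 kHz mod fs = 60.4 kHz.
60.4 kHz > fs/2 = 34.9 kHz, folds to fs − 60.4 kHz = 9.4 kHz.

9.4 kHz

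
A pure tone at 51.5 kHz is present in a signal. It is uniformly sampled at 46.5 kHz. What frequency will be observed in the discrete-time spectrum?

51.5 kHz mod fs = 5 kHz.
5 kHz ≤ fs/2 = 23.25 kHz, appears at 5 kHz.

5 kHz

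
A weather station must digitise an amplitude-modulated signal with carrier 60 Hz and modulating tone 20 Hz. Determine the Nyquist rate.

160 Hz

AM sidebands sit at fc ± fm = 40 Hz and 80 Hz.
Highest-frequency component: 80 Hz.
Nyquist rate = 2 × 80 Hz = 160 Hz.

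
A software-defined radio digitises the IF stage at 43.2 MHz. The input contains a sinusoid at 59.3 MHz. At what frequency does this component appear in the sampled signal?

59.3 MHz mod fs = 16.1 MHz.
16.1 MHz ≤ fs/2 = 21.6 MHz, appears at 16.1 MHz.

16.1 MHz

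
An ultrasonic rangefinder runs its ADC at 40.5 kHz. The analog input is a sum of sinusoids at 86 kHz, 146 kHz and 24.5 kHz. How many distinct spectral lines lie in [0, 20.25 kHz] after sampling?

2

fs/2 = 20.25 kHz.
86 kHz mod fs = 5 kHz.
5 kHz ≤ fs/2 = 20.25 kHz, appears at 5 kHz.
146 kHz mod fs = 24.5 kHz.
24.5 kHz > fs/2 = 20.25 kHz, folds to fs − 24.5 kHz = 16 kHz.
24.5 kHz > fs/2 = 20.25 kHz, folds to fs − 24.5 kHz = 16 kHz.
Distinct values: {5 kHz, 16 kHz} → 2.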